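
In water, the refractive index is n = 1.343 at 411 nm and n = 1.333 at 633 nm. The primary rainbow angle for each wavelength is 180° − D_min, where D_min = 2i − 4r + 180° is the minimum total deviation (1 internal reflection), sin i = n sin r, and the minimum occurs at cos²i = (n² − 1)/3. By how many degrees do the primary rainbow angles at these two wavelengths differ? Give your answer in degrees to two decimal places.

At 411 nm (n = 1.343): cos²i = 0.26788 → i = 58.830°, r = 39.577°, D_min = 139.354°, rainbow angle = 40.646°.
At 633 nm (n = 1.333): cos²i = 0.25896 → i = 59.410°, r = 40.225°, D_min = 137.922°, rainbow angle = 42.078°.
Angular width = |40.646° − 42.078°| = 1.432°.

1.43°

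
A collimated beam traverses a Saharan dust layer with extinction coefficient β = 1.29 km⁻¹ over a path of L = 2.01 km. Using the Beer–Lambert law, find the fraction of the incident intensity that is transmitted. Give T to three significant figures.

τ = β·L = 1.29 × 2.01 = 2.5929.
T = exp(−2.5929) = 0.0748.

0.0748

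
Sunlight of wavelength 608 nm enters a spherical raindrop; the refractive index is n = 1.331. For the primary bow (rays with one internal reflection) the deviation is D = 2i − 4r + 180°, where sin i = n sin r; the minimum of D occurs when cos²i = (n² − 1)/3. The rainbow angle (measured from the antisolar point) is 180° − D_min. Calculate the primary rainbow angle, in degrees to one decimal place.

42.4°

cos²i = (1.77156 − 1)/3 = 0.25719; i = arccos(0.50714) = 59.527°.
sin r = sin 59.527°/1.331 = 0.64753; r = 40.356°.
D_min = 2·59.527° − 4·40.356° + 180° = 137.630°.
Rainbow angle = 180° − D_min = 42.370°.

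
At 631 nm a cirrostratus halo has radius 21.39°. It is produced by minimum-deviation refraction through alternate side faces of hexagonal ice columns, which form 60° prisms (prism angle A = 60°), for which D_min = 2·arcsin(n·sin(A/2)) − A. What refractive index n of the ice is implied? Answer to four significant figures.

1.304

Rearranging: n = sin((D_min + A)/2) / sin(A/2).
(D_min + A)/2 = (21.39° + 60°)/2 = 40.695°.
n = sin 40.695° / sin 30° = 0.6520 / 0.5000 = 1.3041.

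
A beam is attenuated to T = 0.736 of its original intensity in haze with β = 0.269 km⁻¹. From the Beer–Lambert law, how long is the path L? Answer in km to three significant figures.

Beer–Lambert: T = exp(−βL) ⇒ L = −ln(T)/β = −ln(0.736)/0.269 = 0.3065/0.269 = 1.139 km.

1.14 km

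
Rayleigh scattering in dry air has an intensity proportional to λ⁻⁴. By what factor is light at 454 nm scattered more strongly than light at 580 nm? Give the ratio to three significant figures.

2.66

Rayleigh scattering ∝ λ⁻⁴, so the ratio of coefficients is the inverse fourth power of the wavelength ratio.
σ(454)/σ(580) = (580/454)⁴ = (1.2775)⁴ = 2.664.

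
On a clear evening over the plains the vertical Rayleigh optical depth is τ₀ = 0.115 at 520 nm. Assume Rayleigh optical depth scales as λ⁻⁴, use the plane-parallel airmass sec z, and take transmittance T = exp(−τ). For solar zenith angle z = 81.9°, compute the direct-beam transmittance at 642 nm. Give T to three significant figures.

sec 81.9° = 7.0972.
τ = 0.115 × (520/642)⁴ × 7.0972 = 0.115 × 0.4304 × 7.0972 = 0.3513.
T = exp(−0.3513) = 0.7038.

0.704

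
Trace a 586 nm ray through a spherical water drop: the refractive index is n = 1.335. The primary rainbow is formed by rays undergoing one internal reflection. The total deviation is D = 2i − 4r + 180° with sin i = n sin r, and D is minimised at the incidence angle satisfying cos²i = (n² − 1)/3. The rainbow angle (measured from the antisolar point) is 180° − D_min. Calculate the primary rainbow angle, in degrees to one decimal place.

cos²i = (1.78222 − 1)/3 = 0.26074; i = arccos(0.51063) = 59.294°.
sin r = sin 59.294°/1.335 = 0.64405; r = 40.094°.
D_min = 2·59.294° − 4·40.094° + 180° = 138.212°.
Rainbow angle = 180° − D_min = 41.788°.

41.8°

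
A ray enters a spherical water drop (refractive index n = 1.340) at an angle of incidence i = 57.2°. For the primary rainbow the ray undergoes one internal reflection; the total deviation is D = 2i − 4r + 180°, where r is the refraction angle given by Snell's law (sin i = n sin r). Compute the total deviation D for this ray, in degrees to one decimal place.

sin r = sin 57.2° / 1.340 = 0.8406/1.340 = 0.6273; r = 38.85°.
D = 2·57.2° − 4·38.85° + 180° = 114.40° − 155.40° + 180° = 139.00°.

139.0°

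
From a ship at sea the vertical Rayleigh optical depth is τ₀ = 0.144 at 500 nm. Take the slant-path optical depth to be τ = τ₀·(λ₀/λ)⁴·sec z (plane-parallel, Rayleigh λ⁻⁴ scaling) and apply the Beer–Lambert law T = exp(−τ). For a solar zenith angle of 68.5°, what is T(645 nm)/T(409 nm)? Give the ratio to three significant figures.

Airmass: sec 68.5° = 2.7285.
τ(645 nm) = 0.144 × (500/645)⁴ × 2.7285 = 0.144 × 0.3611 × 2.7285 = 0.1419.
τ(409 nm) = 0.144 × (500/409)⁴ × 2.7285 = 0.144 × 2.2335 × 2.7285 = 0.8776.
T(645)/T(409) = exp(τ_B − τ_A) = exp(0.7357) = 2.0869.

2.09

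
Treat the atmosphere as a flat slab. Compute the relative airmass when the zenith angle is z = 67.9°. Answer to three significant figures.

2.66

X = sec z = 1/cos 67.9° = 1/0.3762 = 2.6580.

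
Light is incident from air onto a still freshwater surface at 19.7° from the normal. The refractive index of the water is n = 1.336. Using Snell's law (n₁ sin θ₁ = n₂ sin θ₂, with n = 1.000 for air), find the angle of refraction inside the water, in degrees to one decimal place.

14.6°

Snell: sin θ_r = sin θ_i / n = sin 19.7° / 1.336 = 0.3371 / 1.336 = 0.2523.
θ_r = arcsin(0.2523) = 14.61°.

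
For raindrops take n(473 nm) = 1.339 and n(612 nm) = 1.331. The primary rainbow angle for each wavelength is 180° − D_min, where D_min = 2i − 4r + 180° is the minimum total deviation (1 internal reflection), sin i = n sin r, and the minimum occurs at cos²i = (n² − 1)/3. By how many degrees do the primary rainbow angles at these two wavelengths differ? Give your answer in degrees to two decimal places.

1.16°

At 473 nm (n = 1.339): cos²i = 0.26431 → i = 59.062°, r = 39.834°, D_min = 138.786°, rainbow angle = 41.214°.
At 612 nm (n = 1.331): cos²i = 0.25719 → i = 59.527°, r = 40.356°, D_min = 137.630°, rainbow angle = 42.370°.
Angular width = |41.214° − 42.370°| = 1.156°.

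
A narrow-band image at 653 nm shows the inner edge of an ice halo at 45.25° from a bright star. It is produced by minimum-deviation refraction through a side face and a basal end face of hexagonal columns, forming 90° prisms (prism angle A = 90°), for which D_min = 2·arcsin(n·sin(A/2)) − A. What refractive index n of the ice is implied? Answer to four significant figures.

Rearranging: n = sin((D_min + A)/2) / sin(A/2).
(D_min + A)/2 = (45.25° + 90°)/2 = 67.625°.
n = sin 67.625° / sin 45° = 0.9247 / 0.7071 = 1.3077.

1.308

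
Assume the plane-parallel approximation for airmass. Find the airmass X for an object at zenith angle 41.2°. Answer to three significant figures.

X = sec z = 1/cos 41.2° = 1/0.7524 = 1.3291.

1.33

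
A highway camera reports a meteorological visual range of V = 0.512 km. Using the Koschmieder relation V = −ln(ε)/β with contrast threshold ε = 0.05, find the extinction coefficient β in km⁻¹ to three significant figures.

5.85 km⁻¹

β = −ln(0.05) / V = 2.996 / 0.512 = 5.8510 km⁻¹.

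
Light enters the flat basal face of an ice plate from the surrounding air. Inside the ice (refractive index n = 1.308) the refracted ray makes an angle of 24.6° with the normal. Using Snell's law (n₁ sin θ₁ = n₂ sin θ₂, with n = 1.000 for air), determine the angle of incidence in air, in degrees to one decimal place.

33.0°

Snell: sin θ_i = n · sin θ_r = 1.308 × sin 24.6° = 1.308 × 0.4163 = 0.5445.
θ_i = arcsin(0.5445) = 32.99°.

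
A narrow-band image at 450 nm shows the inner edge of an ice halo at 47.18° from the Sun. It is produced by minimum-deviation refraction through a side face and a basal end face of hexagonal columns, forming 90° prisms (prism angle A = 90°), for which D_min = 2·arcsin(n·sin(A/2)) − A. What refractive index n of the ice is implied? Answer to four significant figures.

1.317

Rearranging: n = sin((D_min + A)/2) / sin(A/2).
(D_min + A)/2 = (47.18° + 90°)/2 = 68.590°.
n = sin 68.590° / sin 45° = 0.9310 / 0.7071 = 1.3166.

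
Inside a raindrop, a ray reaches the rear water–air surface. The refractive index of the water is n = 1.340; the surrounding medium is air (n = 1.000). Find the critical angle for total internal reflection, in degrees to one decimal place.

48.3°

sin θ_c = n_air / n = 1.000 / 1.340 = 0.7463.
θ_c = arcsin(0.7463) = 48.27°.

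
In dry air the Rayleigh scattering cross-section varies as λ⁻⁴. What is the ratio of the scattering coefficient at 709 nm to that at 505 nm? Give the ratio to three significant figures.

0.257

Rayleigh scattering ∝ λ⁻⁴, so the ratio of coefficients is the inverse fourth power of the wavelength ratio.
σ(709)/σ(505) = (505/709)⁴ = (0.7123)⁴ = 0.2574.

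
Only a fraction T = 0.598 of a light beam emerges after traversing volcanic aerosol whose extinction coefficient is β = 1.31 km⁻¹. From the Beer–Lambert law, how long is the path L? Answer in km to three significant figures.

0.392 km

Beer–Lambert: T = exp(−βL) ⇒ L = −ln(T)/β = −ln(0.598)/1.31 = 0.5142/1.31 = 0.3925 km.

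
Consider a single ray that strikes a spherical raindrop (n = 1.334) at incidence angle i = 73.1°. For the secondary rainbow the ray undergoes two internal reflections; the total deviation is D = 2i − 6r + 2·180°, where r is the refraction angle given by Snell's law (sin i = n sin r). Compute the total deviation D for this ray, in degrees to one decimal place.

sin r = sin 73.1° / 1.334 = 0.9568/1.334 = 0.7173; r = 45.83°.
D = 2·73.1° − 6·45.83° + 2·180° = 146.20° − 274.97° + 360° = 231.23°.

231.2°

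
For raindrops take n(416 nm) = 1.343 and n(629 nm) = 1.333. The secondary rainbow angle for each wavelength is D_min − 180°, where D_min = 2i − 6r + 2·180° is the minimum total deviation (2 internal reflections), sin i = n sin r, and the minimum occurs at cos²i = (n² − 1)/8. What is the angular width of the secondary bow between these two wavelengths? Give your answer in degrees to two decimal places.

At 416 nm (n = 1.343): cos²i = 0.10046 → i = 71.522°, r = 44.928°, D_min = 233.478°, rainbow angle = 53.478°.
At 629 nm (n = 1.333): cos²i = 0.09711 → i = 71.843°, r = 45.466°, D_min = 230.891°, rainbow angle = 50.891°.
Angular width = |53.478° − 50.891°| = 2.587°.

2.59°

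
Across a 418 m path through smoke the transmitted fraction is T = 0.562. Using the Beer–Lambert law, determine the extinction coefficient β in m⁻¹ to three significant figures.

0.00138 m⁻¹

Beer–Lambert: T = exp(−βL) ⇒ β = −ln(T)/L = −ln(0.562)/418 = 0.5763/418 = 0.001379 m⁻¹.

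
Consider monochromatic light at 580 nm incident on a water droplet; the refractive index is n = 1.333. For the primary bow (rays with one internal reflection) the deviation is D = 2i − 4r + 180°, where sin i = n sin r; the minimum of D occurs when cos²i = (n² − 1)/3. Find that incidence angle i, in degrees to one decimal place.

cos²i = (1.333² − 1)/3 = (1.77689 − 1)/3 = 0.25896.
cos i = 0.50888, so i = 59.410°.

59.4°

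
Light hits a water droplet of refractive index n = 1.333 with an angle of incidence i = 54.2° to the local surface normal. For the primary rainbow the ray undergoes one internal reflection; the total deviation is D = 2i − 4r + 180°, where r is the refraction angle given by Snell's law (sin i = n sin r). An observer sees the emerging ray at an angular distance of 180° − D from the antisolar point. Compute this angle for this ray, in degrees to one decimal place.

41.5°

sin r = sin 54.2° / 1.333 = 0.8111/1.333 = 0.6084; r = 37.48°.
D = 2·54.2° − 4·37.48° + 180° = 108.40° − 149.91° + 180° = 138.49°.
Angle from antisolar point = 180° − D = 41.51°.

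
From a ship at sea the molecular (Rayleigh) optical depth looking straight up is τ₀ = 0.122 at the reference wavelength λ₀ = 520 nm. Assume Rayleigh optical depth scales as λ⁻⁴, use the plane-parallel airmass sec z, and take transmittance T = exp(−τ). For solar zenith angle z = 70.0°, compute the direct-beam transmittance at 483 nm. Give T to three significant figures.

0.619

sec 70.0° = 2.9238.
τ = 0.122 × (520/483)⁴ × 2.9238 = 0.122 × 1.3435 × 2.9238 = 0.4792.
T = exp(−0.4792) = 0.6193.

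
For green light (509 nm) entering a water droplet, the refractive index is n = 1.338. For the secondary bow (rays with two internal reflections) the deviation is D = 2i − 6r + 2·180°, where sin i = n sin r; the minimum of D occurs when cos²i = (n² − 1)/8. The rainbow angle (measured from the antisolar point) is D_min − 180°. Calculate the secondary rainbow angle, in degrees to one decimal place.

52.2°

cos²i = (1.79024 − 1)/8 = 0.09878; i = arccos(0.31429) = 71.682°.
sin r = sin 71.682°/1.338 = 0.70951; r = 45.195°.
D_min = 2·71.682° − 6·45.195° + 360° = 232.193°.
Rainbow angle = D_min − 180° = 52.193°.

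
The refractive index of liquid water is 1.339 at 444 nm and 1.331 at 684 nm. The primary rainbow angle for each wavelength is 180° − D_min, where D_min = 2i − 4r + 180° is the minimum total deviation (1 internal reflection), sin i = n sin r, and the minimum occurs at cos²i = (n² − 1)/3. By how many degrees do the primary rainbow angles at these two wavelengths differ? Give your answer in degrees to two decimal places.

At 444 nm (n = 1.339): cos²i = 0.26431 → i = 59.062°, r = 39.834°, D_min = 138.786°, rainbow angle = 41.214°.
At 684 nm (n = 1.331): cos²i = 0.25719 → i = 59.527°, r = 40.356°, D_min = 137.630°, rainbow angle = 42.370°.
Angular width = |41.214° − 42.370°| = 1.156°.

1.16°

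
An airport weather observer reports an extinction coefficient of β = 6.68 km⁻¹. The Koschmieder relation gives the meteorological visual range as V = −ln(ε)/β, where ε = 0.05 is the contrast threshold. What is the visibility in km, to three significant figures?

V = −ln(0.05) / 6.68 = 2.996 / 6.68 = 0.4485 km.

0.448 km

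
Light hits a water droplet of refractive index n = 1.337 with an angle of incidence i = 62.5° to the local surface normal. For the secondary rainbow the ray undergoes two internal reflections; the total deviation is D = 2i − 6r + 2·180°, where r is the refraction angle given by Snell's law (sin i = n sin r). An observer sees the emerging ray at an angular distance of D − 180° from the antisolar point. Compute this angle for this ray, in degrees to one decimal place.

sin r = sin 62.5° / 1.337 = 0.8870/1.337 = 0.6634; r = 41.56°.
D = 2·62.5° − 6·41.56° + 2·180° = 125.00° − 249.37° + 360° = 235.63°.
Angle from antisolar point = D − 180° = 55.63°.

55.6°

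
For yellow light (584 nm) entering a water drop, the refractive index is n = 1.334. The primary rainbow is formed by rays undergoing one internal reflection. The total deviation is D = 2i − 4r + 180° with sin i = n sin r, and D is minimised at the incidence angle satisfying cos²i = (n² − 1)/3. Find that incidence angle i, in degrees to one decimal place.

59.4°

cos²i = (1.334² − 1)/3 = (1.77956 − 1)/3 = 0.25985.
cos i = 0.50976, so i = 59.352°.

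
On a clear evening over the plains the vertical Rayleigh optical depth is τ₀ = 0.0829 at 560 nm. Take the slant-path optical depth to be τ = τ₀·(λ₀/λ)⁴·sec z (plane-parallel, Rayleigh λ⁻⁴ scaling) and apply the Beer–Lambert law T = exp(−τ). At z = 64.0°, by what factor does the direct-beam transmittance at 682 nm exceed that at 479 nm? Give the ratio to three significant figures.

1.31

Airmass: sec 64.0° = 2.2812.
τ(682 nm) = 0.0829 × (560/682)⁴ × 2.2812 = 0.0829 × 0.4546 × 2.2812 = 0.0860.
τ(479 nm) = 0.0829 × (560/479)⁴ × 2.2812 = 0.0829 × 1.8681 × 2.2812 = 0.3533.
T(682)/T(479) = exp(τ_B − τ_A) = exp(0.2673) = 1.3065.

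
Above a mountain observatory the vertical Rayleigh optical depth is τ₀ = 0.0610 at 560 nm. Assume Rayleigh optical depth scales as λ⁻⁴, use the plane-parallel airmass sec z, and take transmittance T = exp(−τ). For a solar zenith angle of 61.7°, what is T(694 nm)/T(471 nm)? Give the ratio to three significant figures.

Airmass: sec 61.7° = 2.1093.
τ(694 nm) = 0.0610 × (560/694)⁴ × 2.1093 = 0.0610 × 0.4239 × 2.1093 = 0.0545.
τ(471 nm) = 0.0610 × (560/471)⁴ × 2.1093 = 0.0610 × 1.9983 × 2.1093 = 0.2571.
T(694)/T(471) = exp(τ_B − τ_A) = exp(0.2026) = 1.2245.

1.22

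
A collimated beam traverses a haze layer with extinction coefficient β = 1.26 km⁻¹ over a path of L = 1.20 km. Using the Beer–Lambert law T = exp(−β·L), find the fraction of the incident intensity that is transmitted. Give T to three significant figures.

τ = β·L = 1.26 × 1.20 = 1.5120.
T = exp(−1.5120) = 0.2205.

0.220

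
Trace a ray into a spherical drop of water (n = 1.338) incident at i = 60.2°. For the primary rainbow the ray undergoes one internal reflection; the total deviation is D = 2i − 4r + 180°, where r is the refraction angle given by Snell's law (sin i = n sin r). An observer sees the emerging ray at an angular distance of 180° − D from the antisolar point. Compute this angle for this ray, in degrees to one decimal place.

41.3°

sin r = sin 60.2° / 1.338 = 0.8678/1.338 = 0.6486; r = 40.43°.
D = 2·60.2° − 4·40.43° + 180° = 120.40° − 161.73° + 180° = 138.67°.
Angle from antisolar point = 180° − D = 41.33°.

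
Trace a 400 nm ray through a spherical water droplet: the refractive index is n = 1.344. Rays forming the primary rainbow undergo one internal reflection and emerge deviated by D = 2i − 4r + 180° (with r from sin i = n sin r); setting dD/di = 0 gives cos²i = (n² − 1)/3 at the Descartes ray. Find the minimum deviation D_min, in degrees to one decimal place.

cos²i = (1.80634 − 1)/3 = 0.26878; i = arccos(0.51844) = 58.772°.
sin r = sin 58.772°/1.344 = 0.63625; r = 39.512°.
D_min = 2·58.772° − 4·39.512° + 180° = 139.495°.

139.5°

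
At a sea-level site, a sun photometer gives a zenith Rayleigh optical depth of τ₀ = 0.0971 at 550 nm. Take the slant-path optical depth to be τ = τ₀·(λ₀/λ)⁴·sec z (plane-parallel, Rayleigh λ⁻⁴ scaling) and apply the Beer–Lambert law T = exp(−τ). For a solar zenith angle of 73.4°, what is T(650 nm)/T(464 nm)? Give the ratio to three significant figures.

1.64

Airmass: sec 73.4° = 3.5003.
τ(650 nm) = 0.0971 × (550/650)⁴ × 3.5003 = 0.0971 × 0.5126 × 3.5003 = 0.1742.
τ(464 nm) = 0.0971 × (550/464)⁴ × 3.5003 = 0.0971 × 1.9741 × 3.5003 = 0.6710.
T(650)/T(464) = exp(τ_B − τ_A) = exp(0.4967) = 1.6434.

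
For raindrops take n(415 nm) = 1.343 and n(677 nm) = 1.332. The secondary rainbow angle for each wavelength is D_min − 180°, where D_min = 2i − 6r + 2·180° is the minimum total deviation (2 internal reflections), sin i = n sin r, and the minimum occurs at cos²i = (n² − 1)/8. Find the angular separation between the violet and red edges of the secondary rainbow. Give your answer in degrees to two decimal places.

At 415 nm (n = 1.343): cos²i = 0.10046 → i = 71.522°, r = 44.928°, D_min = 233.478°, rainbow angle = 53.478°.
At 677 nm (n = 1.332): cos²i = 0.09678 → i = 71.875°, r = 45.520°, D_min = 230.628°, rainbow angle = 50.628°.
Angular width = |53.478° − 50.628°| = 2.849°.

2.85°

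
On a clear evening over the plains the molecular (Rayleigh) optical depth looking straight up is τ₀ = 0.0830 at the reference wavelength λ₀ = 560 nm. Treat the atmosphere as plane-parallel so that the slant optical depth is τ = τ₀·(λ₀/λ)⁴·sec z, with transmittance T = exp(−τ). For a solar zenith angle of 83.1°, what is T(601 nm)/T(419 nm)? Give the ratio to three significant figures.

Airmass: sec 83.1° = 8.3238.
τ(601 nm) = 0.0830 × (560/601)⁴ × 8.3238 = 0.0830 × 0.7538 × 8.3238 = 0.5208.
τ(419 nm) = 0.0830 × (560/419)⁴ × 8.3238 = 0.0830 × 3.1908 × 8.3238 = 2.2044.
T(601)/T(419) = exp(τ_B − τ_A) = exp(1.6837) = 5.3852.

5.39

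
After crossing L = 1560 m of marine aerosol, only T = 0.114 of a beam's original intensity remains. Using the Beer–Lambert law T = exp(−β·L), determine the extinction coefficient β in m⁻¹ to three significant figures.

0.00139 m⁻¹

Beer–Lambert: T = exp(−βL) ⇒ β = −ln(T)/L = −ln(0.114)/1560 = 2.1716/1560 = 0.001392 m⁻¹.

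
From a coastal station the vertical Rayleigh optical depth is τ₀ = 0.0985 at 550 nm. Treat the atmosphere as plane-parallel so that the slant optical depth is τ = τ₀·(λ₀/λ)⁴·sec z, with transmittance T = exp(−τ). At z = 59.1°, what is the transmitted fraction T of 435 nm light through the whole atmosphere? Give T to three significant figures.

0.613

sec 59.1° = 1.9473.
τ = 0.0985 × (550/435)⁴ × 1.9473 = 0.0985 × 2.5556 × 1.9473 = 0.4902.
T = exp(−0.4902) = 0.6125.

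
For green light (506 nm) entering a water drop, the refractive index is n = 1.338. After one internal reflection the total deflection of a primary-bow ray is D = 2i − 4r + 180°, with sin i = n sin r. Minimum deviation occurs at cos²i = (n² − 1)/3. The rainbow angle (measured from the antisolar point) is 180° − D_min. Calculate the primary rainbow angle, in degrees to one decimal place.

cos²i = (1.79024 − 1)/3 = 0.26341; i = arccos(0.51324) = 59.120°.
sin r = sin 59.120°/1.338 = 0.64144; r = 39.899°.
D_min = 2·59.120° − 4·39.899° + 180° = 138.643°.
Rainbow angle = 180° − D_min = 41.357°.

41.4°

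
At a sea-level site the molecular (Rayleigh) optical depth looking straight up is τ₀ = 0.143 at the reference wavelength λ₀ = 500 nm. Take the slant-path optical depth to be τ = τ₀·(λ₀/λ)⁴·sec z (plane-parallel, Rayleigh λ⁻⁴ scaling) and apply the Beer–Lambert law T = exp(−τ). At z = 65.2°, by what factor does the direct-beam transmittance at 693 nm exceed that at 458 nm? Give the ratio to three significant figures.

Airmass: sec 65.2° = 2.3841.
τ(693 nm) = 0.143 × (500/693)⁴ × 2.3841 = 0.143 × 0.2710 × 2.3841 = 0.0924.
τ(458 nm) = 0.143 × (500/458)⁴ × 2.3841 = 0.143 × 1.4204 × 2.3841 = 0.4843.
T(693)/T(458) = exp(τ_B − τ_A) = exp(0.3919) = 1.4797.

1.48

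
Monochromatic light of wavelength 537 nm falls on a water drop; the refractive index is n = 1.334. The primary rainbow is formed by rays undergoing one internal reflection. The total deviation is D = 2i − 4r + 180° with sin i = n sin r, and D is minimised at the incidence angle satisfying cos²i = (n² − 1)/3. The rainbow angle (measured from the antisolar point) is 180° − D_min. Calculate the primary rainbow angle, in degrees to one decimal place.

41.9°

cos²i = (1.77956 − 1)/3 = 0.25985; i = arccos(0.50976) = 59.352°.
sin r = sin 59.352°/1.334 = 0.64492; r = 40.159°.
D_min = 2·59.352° − 4·40.159° + 180° = 138.067°.
Rainbow angle = 180° − D_min = 41.933°.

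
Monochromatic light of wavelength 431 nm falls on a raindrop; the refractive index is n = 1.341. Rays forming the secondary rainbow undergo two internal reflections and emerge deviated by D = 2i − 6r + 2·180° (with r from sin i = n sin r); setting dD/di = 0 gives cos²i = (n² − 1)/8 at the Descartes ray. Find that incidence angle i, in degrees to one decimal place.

cos²i = (1.341² − 1)/8 = (1.79828 − 1)/8 = 0.09979.
cos i = 0.31589, so i = 71.586°.

71.6°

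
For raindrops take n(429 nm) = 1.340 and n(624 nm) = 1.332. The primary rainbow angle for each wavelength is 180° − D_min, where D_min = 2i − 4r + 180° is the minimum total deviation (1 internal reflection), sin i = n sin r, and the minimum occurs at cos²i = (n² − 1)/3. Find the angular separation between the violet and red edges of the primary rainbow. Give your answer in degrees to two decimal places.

1.15°

At 429 nm (n = 1.340): cos²i = 0.26520 → i = 59.004°, r = 39.770°, D_min = 138.929°, rainbow angle = 41.071°.
At 624 nm (n = 1.332): cos²i = 0.25807 → i = 59.469°, r = 40.290°, D_min = 137.776°, rainbow angle = 42.224°.
Angular width = |41.071° − 42.224°| = 1.153°.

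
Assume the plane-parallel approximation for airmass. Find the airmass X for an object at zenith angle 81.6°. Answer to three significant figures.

X = sec z = 1/cos 81.6° = 1/0.1461 = 6.8454.

6.85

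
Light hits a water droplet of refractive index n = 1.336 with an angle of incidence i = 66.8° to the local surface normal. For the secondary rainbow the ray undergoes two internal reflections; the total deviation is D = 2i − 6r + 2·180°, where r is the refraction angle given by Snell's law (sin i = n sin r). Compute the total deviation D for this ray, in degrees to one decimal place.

232.8°

sin r = sin 66.8° / 1.336 = 0.9191/1.336 = 0.6880; r = 43.47°.
D = 2·66.8° − 6·43.47° + 2·180° = 133.60° − 260.82° + 360° = 232.78°.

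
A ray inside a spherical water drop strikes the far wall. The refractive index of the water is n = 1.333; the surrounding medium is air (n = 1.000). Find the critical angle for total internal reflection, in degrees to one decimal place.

48.6°

sin θ_c = n_air / n = 1.000 / 1.333 = 0.7502.
θ_c = arcsin(0.7502) = 48.61°.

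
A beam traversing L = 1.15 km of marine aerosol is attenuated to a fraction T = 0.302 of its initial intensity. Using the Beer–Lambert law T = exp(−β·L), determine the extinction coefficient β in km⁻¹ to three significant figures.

Beer–Lambert: T = exp(−βL) ⇒ β = −ln(T)/L = −ln(0.302)/1.15 = 1.1973/1.15 = 1.041 km⁻¹.

1.04 km⁻¹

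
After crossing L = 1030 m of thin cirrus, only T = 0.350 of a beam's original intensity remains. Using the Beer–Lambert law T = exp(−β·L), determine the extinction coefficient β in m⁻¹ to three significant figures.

0.00102 m⁻¹

Beer–Lambert: T = exp(−βL) ⇒ β = −ln(T)/L = −ln(0.350)/1030 = 1.0498/1030 = 0.001019 m⁻¹.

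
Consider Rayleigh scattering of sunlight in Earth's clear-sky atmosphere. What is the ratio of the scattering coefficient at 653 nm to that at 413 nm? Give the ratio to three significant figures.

Rayleigh scattering ∝ λ⁻⁴, so the ratio of coefficients is the inverse fourth power of the wavelength ratio.
σ(653)/σ(413) = (413/653)⁴ = (0.6325)⁴ = 0.16.

0.160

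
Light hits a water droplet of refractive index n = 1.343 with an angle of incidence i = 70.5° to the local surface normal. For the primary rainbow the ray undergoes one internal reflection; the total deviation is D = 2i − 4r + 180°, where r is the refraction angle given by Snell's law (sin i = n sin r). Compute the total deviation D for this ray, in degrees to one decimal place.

sin r = sin 70.5° / 1.343 = 0.9426/1.343 = 0.7019; r = 44.58°.
D = 2·70.5° − 4·44.58° + 180° = 141.00° − 178.32° + 180° = 142.68°.

142.7°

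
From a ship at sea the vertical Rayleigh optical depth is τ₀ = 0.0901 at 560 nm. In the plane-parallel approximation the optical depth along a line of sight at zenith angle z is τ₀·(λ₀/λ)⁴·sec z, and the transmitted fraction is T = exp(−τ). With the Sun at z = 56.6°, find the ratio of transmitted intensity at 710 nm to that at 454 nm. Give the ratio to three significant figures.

Airmass: sec 56.6° = 1.8166.
τ(710 nm) = 0.0901 × (560/710)⁴ × 1.8166 = 0.0901 × 0.3870 × 1.8166 = 0.0633.
τ(454 nm) = 0.0901 × (560/454)⁴ × 1.8166 = 0.0901 × 2.3149 × 1.8166 = 0.3789.
T(710)/T(454) = exp(τ_B − τ_A) = exp(0.3155) = 1.3710.

1.37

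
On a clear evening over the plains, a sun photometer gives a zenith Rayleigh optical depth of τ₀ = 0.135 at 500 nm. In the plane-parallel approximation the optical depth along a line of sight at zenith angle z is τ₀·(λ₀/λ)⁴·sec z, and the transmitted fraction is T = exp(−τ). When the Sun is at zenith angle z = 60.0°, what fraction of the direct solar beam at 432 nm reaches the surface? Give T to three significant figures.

sec 60.0° = 2.0000.
τ = 0.135 × (500/432)⁴ × 2.0000 = 0.135 × 1.7945 × 2.0000 = 0.4845.
T = exp(−0.4845) = 0.6160.

0.616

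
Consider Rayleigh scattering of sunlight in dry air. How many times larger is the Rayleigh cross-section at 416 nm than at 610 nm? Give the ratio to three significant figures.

4.62

Rayleigh scattering ∝ λ⁻⁴, so the ratio of coefficients is the inverse fourth power of the wavelength ratio.
σ(416)/σ(610) = (610/416)⁴ = (1.4663)⁴ = 4.623.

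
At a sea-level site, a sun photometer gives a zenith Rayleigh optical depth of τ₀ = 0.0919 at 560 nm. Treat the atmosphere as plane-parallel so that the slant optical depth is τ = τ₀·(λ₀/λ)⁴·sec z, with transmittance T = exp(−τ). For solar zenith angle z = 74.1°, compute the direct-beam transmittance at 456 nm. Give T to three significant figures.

0.466

sec 74.1° = 3.6502.
τ = 0.0919 × (560/456)⁴ × 3.6502 = 0.0919 × 2.2745 × 3.6502 = 0.7630.
T = exp(−0.7630) = 0.4663.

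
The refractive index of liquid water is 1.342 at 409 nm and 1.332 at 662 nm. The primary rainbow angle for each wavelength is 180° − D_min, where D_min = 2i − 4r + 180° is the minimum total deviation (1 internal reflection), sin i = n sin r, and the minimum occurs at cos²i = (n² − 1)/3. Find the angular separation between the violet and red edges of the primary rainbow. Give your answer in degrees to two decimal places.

At 409 nm (n = 1.342): cos²i = 0.26699 → i = 58.888°, r = 39.641°, D_min = 139.213°, rainbow angle = 40.787°.
At 662 nm (n = 1.332): cos²i = 0.25807 → i = 59.469°, r = 40.290°, D_min = 137.776°, rainbow angle = 42.224°.
Angular width = |40.787° − 42.224°| = 1.437°.

1.44°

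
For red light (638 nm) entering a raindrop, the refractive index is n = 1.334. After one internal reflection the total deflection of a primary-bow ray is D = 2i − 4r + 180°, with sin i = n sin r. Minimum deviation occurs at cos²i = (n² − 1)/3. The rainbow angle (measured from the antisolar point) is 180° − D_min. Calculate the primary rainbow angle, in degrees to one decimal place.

41.9°

cos²i = (1.77956 − 1)/3 = 0.25985; i = arccos(0.50976) = 59.352°.
sin r = sin 59.352°/1.334 = 0.64492; r = 40.159°.
D_min = 2·59.352° − 4·40.159° + 180° = 138.067°.
Rainbow angle = 180° − D_min = 41.933°.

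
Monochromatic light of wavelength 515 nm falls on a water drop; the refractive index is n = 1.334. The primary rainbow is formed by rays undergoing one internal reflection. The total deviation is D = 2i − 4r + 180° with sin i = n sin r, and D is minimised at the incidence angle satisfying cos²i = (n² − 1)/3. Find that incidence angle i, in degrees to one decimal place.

59.4°

cos²i = (1.334² − 1)/3 = (1.77956 − 1)/3 = 0.25985.
cos i = 0.50976, so i = 59.352°.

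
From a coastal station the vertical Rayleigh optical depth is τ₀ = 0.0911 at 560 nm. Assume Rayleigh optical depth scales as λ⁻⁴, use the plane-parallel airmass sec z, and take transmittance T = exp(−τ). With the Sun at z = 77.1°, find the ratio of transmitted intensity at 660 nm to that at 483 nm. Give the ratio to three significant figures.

Airmass: sec 77.1° = 4.4793.
τ(660 nm) = 0.0911 × (560/660)⁴ × 4.4793 = 0.0911 × 0.5183 × 4.4793 = 0.2115.
τ(483 nm) = 0.0911 × (560/483)⁴ × 4.4793 = 0.0911 × 1.8070 × 4.4793 = 0.7374.
T(660)/T(483) = exp(τ_B − τ_A) = exp(0.5259) = 1.6920.

1.69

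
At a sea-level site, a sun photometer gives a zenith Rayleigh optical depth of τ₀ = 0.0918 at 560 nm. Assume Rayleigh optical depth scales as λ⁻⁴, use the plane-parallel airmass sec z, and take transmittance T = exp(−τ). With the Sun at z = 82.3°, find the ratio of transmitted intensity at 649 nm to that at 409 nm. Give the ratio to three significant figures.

7.60

Airmass: sec 82.3° = 7.4635.
τ(649 nm) = 0.0918 × (560/649)⁴ × 7.4635 = 0.0918 × 0.5543 × 7.4635 = 0.3798.
τ(409 nm) = 0.0918 × (560/409)⁴ × 7.4635 = 0.0918 × 3.5145 × 7.4635 = 2.4079.
T(649)/T(409) = exp(τ_B − τ_A) = exp(2.0281) = 7.5998.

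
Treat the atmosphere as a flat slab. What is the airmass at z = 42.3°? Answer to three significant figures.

1.35

X = sec z = 1/cos 42.3° = 1/0.7396 = 1.3520.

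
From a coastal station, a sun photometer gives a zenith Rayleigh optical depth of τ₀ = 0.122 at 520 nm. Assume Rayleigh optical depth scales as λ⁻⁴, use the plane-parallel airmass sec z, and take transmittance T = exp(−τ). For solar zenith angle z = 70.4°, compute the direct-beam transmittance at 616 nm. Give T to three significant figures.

0.831

sec 70.4° = 2.9811.
τ = 0.122 × (520/616)⁴ × 2.9811 = 0.122 × 0.5078 × 2.9811 = 0.1847.
T = exp(−0.1847) = 0.8314.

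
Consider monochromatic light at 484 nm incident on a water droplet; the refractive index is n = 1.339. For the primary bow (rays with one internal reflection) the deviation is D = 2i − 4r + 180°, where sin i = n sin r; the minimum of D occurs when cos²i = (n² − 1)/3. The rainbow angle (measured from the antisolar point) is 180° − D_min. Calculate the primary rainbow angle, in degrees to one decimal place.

41.2°

cos²i = (1.79292 − 1)/3 = 0.26431; i = arccos(0.51411) = 59.062°.
sin r = sin 59.062°/1.339 = 0.64057; r = 39.834°.
D_min = 2·59.062° − 4·39.834° + 180° = 138.786°.
Rainbow angle = 180° − D_min = 41.214°.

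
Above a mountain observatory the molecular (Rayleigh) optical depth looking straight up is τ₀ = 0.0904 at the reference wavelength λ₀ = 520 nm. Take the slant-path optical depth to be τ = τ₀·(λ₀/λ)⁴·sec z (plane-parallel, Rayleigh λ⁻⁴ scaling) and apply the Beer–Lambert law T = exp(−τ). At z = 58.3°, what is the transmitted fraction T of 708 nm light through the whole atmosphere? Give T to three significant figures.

0.951

sec 58.3° = 1.9031.
τ = 0.0904 × (520/708)⁴ × 1.9031 = 0.0904 × 0.2910 × 1.9031 = 0.0501.
T = exp(−0.0501) = 0.9512.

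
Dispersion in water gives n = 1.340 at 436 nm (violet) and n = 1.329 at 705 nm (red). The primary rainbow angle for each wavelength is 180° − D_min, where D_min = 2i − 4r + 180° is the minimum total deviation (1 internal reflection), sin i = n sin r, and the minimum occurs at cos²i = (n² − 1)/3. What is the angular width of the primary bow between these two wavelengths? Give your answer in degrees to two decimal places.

At 436 nm (n = 1.340): cos²i = 0.26520 → i = 59.004°, r = 39.770°, D_min = 138.929°, rainbow angle = 41.071°.
At 705 nm (n = 1.329): cos²i = 0.25541 → i = 59.643°, r = 40.487°, D_min = 137.337°, rainbow angle = 42.663°.
Angular width = |41.071° − 42.663°| = 1.592°.

1.59°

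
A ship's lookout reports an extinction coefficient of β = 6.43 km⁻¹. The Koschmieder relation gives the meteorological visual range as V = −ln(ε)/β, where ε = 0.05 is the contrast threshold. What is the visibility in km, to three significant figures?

V = −ln(0.05) / 6.43 = 2.996 / 6.43 = 0.4659 km.

0.466 km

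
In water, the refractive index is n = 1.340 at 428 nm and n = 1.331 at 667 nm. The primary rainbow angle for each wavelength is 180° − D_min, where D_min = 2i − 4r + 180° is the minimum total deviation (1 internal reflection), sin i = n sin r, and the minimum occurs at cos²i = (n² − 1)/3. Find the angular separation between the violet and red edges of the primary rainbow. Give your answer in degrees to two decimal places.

At 428 nm (n = 1.340): cos²i = 0.26520 → i = 59.004°, r = 39.770°, D_min = 138.929°, rainbow angle = 41.071°.
At 667 nm (n = 1.331): cos²i = 0.25719 → i = 59.527°, r = 40.356°, D_min = 137.630°, rainbow angle = 42.370°.
Angular width = |41.071° − 42.370°| = 1.299°.

1.30°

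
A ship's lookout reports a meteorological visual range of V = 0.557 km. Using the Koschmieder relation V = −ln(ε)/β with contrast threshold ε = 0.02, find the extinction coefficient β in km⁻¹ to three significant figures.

7.02 km⁻¹

β = −ln(0.02) / V = 3.912 / 0.557 = 7.0234 km⁻¹.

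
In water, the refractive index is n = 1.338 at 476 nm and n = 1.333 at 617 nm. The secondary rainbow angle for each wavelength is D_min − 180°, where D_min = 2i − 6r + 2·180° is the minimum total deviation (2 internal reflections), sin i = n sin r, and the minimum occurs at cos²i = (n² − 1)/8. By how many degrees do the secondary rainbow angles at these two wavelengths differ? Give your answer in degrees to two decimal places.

1.30°

At 476 nm (n = 1.338): cos²i = 0.09878 → i = 71.682°, r = 45.195°, D_min = 232.193°, rainbow angle = 52.193°.
At 617 nm (n = 1.333): cos²i = 0.09711 → i = 71.843°, r = 45.466°, D_min = 230.891°, rainbow angle = 50.891°.
Angular width = |52.193° − 50.891°| = 1.302°.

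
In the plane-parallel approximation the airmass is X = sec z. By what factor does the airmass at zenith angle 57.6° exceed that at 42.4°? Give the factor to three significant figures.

1.38

X(57.6°)/X(42.4°) = sec 57.6° / sec 42.4° = cos 42.4° / cos 57.6° = 0.7385/0.5358 = 1.3782.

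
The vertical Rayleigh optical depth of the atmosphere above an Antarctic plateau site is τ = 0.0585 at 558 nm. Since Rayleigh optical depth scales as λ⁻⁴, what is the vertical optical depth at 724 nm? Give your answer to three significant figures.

τ(724 nm) = τ(558 nm) × (558/724)⁴ = 0.0585 × (0.7707)⁴ = 0.0585 × 0.3528 = 0.0206.

0.0206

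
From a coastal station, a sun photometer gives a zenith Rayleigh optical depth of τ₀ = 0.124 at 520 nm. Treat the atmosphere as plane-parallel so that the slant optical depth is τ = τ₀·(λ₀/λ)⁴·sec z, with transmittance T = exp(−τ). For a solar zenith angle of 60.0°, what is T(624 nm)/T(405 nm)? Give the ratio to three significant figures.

Airmass: sec 60.0° = 2.0000.
τ(624 nm) = 0.124 × (520/624)⁴ × 2.0000 = 0.124 × 0.4823 × 2.0000 = 0.1196.
τ(405 nm) = 0.124 × (520/405)⁴ × 2.0000 = 0.124 × 2.7176 × 2.0000 = 0.6740.
T(624)/T(405) = exp(τ_B − τ_A) = exp(0.5544) = 1.7409.

1.74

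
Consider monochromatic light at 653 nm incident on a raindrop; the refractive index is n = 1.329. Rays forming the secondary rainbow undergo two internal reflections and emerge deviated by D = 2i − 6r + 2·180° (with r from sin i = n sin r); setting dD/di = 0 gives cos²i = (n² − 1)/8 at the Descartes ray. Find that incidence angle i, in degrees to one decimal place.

cos²i = (1.329² − 1)/8 = (1.76624 − 1)/8 = 0.09578.
cos i = 0.30948, so i = 71.972°.

72.0°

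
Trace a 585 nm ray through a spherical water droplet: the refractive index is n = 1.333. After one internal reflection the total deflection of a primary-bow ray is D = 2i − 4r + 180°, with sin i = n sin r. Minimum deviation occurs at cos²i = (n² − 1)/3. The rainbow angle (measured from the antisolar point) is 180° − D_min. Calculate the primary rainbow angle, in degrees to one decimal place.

42.1°

cos²i = (1.77689 − 1)/3 = 0.25896; i = arccos(0.50888) = 59.410°.
sin r = sin 59.410°/1.333 = 0.64579; r = 40.225°.
D_min = 2·59.410° − 4·40.225° + 180° = 137.922°.
Rainbow angle = 180° − D_min = 42.078°.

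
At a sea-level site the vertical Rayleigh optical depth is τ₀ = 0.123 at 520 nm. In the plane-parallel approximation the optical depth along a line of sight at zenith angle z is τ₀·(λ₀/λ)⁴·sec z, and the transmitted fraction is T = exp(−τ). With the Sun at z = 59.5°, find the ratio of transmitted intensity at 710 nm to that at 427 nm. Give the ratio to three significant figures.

Airmass: sec 59.5° = 1.9703.
τ(710 nm) = 0.123 × (520/710)⁴ × 1.9703 = 0.123 × 0.2877 × 1.9703 = 0.0697.
τ(427 nm) = 0.123 × (520/427)⁴ × 1.9703 = 0.123 × 2.1994 × 1.9703 = 0.5330.
T(710)/T(427) = exp(τ_B − τ_A) = exp(0.4633) = 1.5893.

1.59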